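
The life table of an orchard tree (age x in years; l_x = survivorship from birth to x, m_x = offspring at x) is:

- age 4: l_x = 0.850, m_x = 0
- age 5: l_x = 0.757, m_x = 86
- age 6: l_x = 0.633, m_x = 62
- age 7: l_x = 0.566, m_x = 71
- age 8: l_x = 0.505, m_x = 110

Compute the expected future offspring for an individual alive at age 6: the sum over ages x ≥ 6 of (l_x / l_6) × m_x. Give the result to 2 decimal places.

213.24

l_6 = 0.633. Conditional survival from age 6 to x is l_x / l_6.
  x=6: (0.633/0.633) × 62 = 62.0000
  x=7: (0.566/0.633) × 71 = 63.4850
  x=8: (0.505/0.633) × 110 = 87.7567
Sum = 62.0000 + 63.4850 + 87.7567 = 213.2417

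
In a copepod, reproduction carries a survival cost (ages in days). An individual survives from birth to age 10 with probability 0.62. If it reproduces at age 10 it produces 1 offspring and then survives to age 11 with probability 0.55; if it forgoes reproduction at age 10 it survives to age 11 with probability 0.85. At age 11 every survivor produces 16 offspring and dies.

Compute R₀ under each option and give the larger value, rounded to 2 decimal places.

8.43

breed at age 10: R₀ = 0.62 × (1 + 0.55 × 16) = 0.62 × 9.8000 = 6.0760
delay to age 11: R₀ = 0.62 × (0.85 × 16) = 0.62 × 13.6000 = 8.4320
Higher: delay to age 11 (8.4320).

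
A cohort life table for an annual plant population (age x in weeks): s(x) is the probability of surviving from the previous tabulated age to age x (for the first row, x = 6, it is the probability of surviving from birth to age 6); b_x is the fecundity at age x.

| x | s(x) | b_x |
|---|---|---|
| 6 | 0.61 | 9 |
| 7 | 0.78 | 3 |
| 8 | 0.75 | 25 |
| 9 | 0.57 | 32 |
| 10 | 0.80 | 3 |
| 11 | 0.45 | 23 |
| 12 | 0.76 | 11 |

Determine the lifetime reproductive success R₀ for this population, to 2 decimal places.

Survivorship from birth: l_x = s_6·s_7·…·s_x.
  l_6 = 0.61000
  l_7 = 0.47580
  l_8 = 0.35685
  l_9 = 0.20340
  l_10 = 0.16272
  l_11 = 0.07323
  l_12 = 0.05565
R₀ = Σ l_x b_x:
  age 6: 0.61000 × 9 = 5.4900
  age 7: 0.47580 × 3 = 1.4274
  age 8: 0.35685 × 25 = 8.9213
  age 9: 0.20340 × 32 = 6.5088
  age 10: 0.16272 × 3 = 0.4882
  age 11: 0.07323 × 23 = 1.6843
  age 12: 0.05565 × 11 = 0.6121
R₀ = 5.4900 + 1.4274 + 8.9213 + 6.5088 + 0.4882 + 1.6843 + 0.6121 = 25.1320

25.13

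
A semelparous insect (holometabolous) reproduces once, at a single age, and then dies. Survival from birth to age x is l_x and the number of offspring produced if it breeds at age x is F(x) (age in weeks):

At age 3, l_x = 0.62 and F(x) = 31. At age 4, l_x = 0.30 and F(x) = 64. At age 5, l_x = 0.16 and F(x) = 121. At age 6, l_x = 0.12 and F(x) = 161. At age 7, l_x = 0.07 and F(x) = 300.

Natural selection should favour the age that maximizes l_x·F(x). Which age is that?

7

Expected offspring if breeding at age x = l_x × F(x):
  age 3: 0.62 × 31 = 19.220
  age 4: 0.30 × 64 = 19.200
  age 5: 0.16 × 121 = 19.360
  age 6: 0.12 × 161 = 19.320
  age 7: 0.07 × 300 = 21.000
Maximum at age 7 (21.000).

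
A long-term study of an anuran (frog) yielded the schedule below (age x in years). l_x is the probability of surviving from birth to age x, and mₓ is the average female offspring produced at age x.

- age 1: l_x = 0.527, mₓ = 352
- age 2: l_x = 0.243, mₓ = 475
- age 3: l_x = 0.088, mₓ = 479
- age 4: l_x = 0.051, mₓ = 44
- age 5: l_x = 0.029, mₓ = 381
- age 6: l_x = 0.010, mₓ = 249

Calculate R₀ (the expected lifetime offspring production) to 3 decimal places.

358.864

R₀ = Σ l_x mₓ:
  age 1: 0.527 × 352 = 185.5040
  age 2: 0.243 × 475 = 115.4250
  age 3: 0.088 × 479 = 42.1520
  age 4: 0.051 × 44 = 2.2440
  age 5: 0.029 × 381 = 11.0490
  age 6: 0.010 × 249 = 2.4900
R₀ = 185.5040 + 115.4250 + 42.1520 + 2.2440 + 11.0490 + 2.4900 = 358.8640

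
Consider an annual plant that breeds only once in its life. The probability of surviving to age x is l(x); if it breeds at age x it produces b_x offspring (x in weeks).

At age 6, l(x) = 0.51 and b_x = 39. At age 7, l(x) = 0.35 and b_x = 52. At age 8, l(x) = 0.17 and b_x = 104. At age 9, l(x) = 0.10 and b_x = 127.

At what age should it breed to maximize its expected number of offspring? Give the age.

Expected offspring if breeding at age x = l(x) × b_x:
  age 6: 0.51 × 39 = 19.890
  age 7: 0.35 × 52 = 18.200
  age 8: 0.17 × 104 = 17.680
  age 9: 0.10 × 127 = 12.700
Maximum at age 6 (19.890).

6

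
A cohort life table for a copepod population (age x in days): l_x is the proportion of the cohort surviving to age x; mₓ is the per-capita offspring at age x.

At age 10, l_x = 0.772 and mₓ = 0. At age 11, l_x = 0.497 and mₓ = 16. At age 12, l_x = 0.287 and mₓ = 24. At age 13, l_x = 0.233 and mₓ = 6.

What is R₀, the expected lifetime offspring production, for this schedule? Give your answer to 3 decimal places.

R₀ = Σ l_x mₓ:
  age 10: 0.772 × 0 = 0.0000
  age 11: 0.497 × 16 = 7.9520
  age 12: 0.287 × 24 = 6.8880
  age 13: 0.233 × 6 = 1.3980
R₀ = 0.0000 + 7.9520 + 6.8880 + 1.3980 = 16.2380

16.238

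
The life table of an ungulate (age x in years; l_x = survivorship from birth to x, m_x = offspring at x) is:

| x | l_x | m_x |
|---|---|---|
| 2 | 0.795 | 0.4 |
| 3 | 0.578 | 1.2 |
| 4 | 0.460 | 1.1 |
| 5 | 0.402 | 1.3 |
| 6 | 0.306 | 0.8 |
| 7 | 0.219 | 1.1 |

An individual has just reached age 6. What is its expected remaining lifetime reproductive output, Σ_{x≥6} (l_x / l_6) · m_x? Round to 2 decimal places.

1.59

l_6 = 0.306. Conditional survival from age 6 to x is l_x / l_6.
  x=6: (0.306/0.306) × 0.8 = 0.8000
  x=7: (0.219/0.306) × 1.1 = 0.7873
Sum = 0.8000 + 0.7873 = 1.5873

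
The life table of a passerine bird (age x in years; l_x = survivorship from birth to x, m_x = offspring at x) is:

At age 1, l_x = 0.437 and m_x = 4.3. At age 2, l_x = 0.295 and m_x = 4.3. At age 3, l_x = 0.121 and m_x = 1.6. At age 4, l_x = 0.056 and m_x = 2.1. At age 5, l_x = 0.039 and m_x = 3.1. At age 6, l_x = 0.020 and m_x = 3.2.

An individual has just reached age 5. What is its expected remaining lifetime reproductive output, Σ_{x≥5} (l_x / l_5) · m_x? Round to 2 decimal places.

4.74

l_5 = 0.039. Conditional survival from age 5 to x is l_x / l_5.
  x=5: (0.039/0.039) × 3.1 = 3.1000
  x=6: (0.020/0.039) × 3.2 = 1.6410
Sum = 3.1000 + 1.6410 = 4.7410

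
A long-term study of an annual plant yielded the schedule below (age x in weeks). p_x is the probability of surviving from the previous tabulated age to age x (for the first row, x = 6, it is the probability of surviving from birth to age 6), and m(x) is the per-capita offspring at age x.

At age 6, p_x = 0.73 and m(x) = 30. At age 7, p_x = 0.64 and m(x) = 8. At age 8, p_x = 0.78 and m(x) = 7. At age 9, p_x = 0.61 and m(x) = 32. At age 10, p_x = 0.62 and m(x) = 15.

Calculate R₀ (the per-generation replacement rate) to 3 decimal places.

Survivorship from birth: l_x = p_6·p_7·…·p_x.
  l_6 = 0.73000
  l_7 = 0.46720
  l_8 = 0.36442
  l_9 = 0.22229
  l_10 = 0.13782
R₀ = Σ l_x m(x):
  age 6: 0.73000 × 30 = 21.9000
  age 7: 0.46720 × 8 = 3.7376
  age 8: 0.36442 × 7 = 2.5509
  age 9: 0.22229 × 32 = 7.1133
  age 10: 0.13782 × 15 = 2.0673
R₀ = 21.9000 + 3.7376 + 2.5509 + 7.1133 + 2.0673 = 37.3691

37.369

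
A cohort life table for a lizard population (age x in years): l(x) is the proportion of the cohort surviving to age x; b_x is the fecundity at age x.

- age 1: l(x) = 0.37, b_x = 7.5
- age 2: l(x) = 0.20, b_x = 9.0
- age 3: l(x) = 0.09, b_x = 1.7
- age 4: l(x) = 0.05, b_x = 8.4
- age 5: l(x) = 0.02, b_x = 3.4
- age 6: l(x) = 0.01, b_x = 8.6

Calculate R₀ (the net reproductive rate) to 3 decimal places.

R₀ = Σ l(x) b_x:
  age 1: 0.37 × 7.5 = 2.7750
  age 2: 0.20 × 9.0 = 1.8000
  age 3: 0.09 × 1.7 = 0.1530
  age 4: 0.05 × 8.4 = 0.4200
  age 5: 0.02 × 3.4 = 0.0680
  age 6: 0.01 × 8.6 = 0.0860
R₀ = 2.7750 + 1.8000 + 0.1530 + 0.4200 + 0.0680 + 0.0860 = 5.3020

5.302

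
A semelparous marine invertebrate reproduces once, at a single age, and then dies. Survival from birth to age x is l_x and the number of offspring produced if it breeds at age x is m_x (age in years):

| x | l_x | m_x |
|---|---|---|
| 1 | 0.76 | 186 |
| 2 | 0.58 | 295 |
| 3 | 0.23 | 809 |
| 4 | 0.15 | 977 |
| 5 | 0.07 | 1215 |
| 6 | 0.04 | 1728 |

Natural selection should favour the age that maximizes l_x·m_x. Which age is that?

3

Expected offspring if breeding at age x = l_x × m_x:
  age 1: 0.76 × 186 = 141.360
  age 2: 0.58 × 295 = 171.100
  age 3: 0.23 × 809 = 186.070
  age 4: 0.15 × 977 = 146.550
  age 5: 0.07 × 1215 = 85.050
  age 6: 0.04 × 1728 = 69.120
Maximum at age 3 (186.070).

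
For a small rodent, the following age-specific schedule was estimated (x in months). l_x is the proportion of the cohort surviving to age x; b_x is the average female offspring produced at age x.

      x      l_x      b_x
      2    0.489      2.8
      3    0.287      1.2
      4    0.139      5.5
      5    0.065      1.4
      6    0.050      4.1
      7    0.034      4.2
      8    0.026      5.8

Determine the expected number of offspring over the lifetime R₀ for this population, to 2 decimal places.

3.07

R₀ = Σ l_x b_x:
  age 2: 0.489 × 2.8 = 1.3692
  age 3: 0.287 × 1.2 = 0.3444
  age 4: 0.139 × 5.5 = 0.7645
  age 5: 0.065 × 1.4 = 0.0910
  age 6: 0.050 × 4.1 = 0.2050
  age 7: 0.034 × 4.2 = 0.1428
  age 8: 0.026 × 5.8 = 0.1508
R₀ = 1.3692 + 0.3444 + 0.7645 + 0.0910 + 0.2050 + 0.1428 + 0.1508 = 3.0677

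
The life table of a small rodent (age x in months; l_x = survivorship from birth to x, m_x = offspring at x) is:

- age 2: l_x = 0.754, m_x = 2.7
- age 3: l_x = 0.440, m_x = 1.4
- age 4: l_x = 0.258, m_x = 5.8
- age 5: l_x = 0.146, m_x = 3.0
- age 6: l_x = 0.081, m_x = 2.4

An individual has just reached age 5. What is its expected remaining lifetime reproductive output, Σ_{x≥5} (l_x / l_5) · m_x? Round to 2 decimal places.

4.33

l_5 = 0.146. Conditional survival from age 5 to x is l_x / l_5.
  x=5: (0.146/0.146) × 3.0 = 3.0000
  x=6: (0.081/0.146) × 2.4 = 1.3315
Sum = 3.0000 + 1.3315 = 4.3315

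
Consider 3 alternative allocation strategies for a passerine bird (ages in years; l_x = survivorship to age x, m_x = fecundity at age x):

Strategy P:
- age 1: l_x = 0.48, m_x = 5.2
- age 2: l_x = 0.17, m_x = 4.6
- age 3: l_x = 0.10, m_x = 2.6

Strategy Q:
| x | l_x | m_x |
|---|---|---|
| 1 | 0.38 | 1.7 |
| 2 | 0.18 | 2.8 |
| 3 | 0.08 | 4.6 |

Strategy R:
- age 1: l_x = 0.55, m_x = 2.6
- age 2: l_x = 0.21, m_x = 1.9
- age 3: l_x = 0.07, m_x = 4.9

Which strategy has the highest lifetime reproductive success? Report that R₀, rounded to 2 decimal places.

Strategy P: R₀ = 0.48×5.2 + 0.17×4.6 + 0.10×2.6 = 3.5380
Strategy Q: R₀ = 0.38×1.7 + 0.18×2.8 + 0.08×4.6 = 1.5180
Strategy R: R₀ = 0.55×2.6 + 0.21×1.9 + 0.07×4.9 = 2.1720
Highest R₀: strategy P with 3.5380.

3.54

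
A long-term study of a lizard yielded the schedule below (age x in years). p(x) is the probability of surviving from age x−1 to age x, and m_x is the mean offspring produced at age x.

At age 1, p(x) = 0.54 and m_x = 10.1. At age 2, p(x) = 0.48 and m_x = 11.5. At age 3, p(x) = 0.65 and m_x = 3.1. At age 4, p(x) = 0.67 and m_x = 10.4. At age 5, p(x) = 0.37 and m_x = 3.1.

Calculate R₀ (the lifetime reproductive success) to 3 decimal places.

Survivorship from birth: l_x = p_1·p_2·…·p_x.
  l_1 = 0.54000
  l_2 = 0.25920
  l_3 = 0.16848
  l_4 = 0.11288
  l_5 = 0.04177
R₀ = Σ l_x m_x:
  age 1: 0.54000 × 10.1 = 5.4540
  age 2: 0.25920 × 11.5 = 2.9808
  age 3: 0.16848 × 3.1 = 0.5223
  age 4: 0.11288 × 10.4 = 1.1740
  age 5: 0.04177 × 3.1 = 0.1295
R₀ = 5.4540 + 2.9808 + 0.5223 + 1.1740 + 0.1295 = 10.2605

10.261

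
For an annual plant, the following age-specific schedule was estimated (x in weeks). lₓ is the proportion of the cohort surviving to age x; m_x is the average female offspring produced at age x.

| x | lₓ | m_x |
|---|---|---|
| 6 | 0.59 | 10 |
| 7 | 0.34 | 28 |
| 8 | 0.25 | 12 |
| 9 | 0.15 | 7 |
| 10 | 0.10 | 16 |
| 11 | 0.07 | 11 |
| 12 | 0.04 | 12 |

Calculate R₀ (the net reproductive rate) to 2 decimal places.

22.32

R₀ = Σ lₓ m_x:
  age 6: 0.59 × 10 = 5.9000
  age 7: 0.34 × 28 = 9.5200
  age 8: 0.25 × 12 = 3.0000
  age 9: 0.15 × 7 = 1.0500
  age 10: 0.10 × 16 = 1.6000
  age 11: 0.07 × 11 = 0.7700
  age 12: 0.04 × 12 = 0.4800
R₀ = 5.9000 + 9.5200 + 3.0000 + 1.0500 + 1.6000 + 0.7700 + 0.4800 = 22.3200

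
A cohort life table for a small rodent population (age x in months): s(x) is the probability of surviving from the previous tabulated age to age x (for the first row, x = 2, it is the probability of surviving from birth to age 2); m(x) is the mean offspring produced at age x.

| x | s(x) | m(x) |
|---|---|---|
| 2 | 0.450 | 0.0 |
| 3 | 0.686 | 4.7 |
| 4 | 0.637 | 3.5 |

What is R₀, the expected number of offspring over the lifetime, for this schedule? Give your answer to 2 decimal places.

Survivorship from birth: l_x = s_2·s_3·…·s_x.
  l_2 = 0.45000
  l_3 = 0.30870
  l_4 = 0.19664
R₀ = Σ l_x m(x):
  age 2: 0.45000 × 0.0 = 0.0000
  age 3: 0.30870 × 4.7 = 1.4509
  age 4: 0.19664 × 3.5 = 0.6882
R₀ = 0.0000 + 1.4509 + 0.6882 = 2.1391

2.14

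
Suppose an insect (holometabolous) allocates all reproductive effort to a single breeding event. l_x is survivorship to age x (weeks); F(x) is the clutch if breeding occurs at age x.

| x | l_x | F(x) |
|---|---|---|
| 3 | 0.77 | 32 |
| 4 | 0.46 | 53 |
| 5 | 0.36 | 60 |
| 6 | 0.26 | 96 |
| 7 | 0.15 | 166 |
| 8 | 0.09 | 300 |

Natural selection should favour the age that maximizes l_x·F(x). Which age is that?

8

Expected offspring if breeding at age x = l_x × F(x):
  age 3: 0.77 × 32 = 24.640
  age 4: 0.46 × 53 = 24.380
  age 5: 0.36 × 60 = 21.600
  age 6: 0.26 × 96 = 24.960
  age 7: 0.15 × 166 = 24.900
  age 8: 0.09 × 300 = 27.000
Maximum at age 8 (27.000).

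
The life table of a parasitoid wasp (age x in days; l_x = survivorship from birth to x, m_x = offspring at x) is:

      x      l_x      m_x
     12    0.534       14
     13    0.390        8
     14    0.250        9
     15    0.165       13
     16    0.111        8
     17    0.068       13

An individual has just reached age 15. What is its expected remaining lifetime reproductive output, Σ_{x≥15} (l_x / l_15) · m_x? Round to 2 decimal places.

l_15 = 0.165. Conditional survival from age 15 to x is l_x / l_15.
  x=15: (0.165/0.165) × 13 = 13.0000
  x=16: (0.111/0.165) × 8 = 5.3818
  x=17: (0.068/0.165) × 13 = 5.3576
Sum = 13.0000 + 5.3818 + 5.3576 = 23.7394

23.74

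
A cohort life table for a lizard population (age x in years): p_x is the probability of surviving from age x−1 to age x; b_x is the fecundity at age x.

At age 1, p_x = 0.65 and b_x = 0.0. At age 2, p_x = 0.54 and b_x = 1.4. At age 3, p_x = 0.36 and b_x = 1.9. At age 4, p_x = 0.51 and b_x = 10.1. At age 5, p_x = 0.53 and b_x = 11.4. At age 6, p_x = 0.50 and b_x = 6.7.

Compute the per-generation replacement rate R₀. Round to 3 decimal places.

1.886

Survivorship from birth: l_x = p_1·p_2·…·p_x.
  l_1 = 0.65000
  l_2 = 0.35100
  l_3 = 0.12636
  l_4 = 0.06444
  l_5 = 0.03416
  l_6 = 0.01708
R₀ = Σ l_x b_x:
  age 1: 0.65000 × 0.0 = 0.0000
  age 2: 0.35100 × 1.4 = 0.4914
  age 3: 0.12636 × 1.9 = 0.2401
  age 4: 0.06444 × 10.1 = 0.6508
  age 5: 0.03416 × 11.4 = 0.3894
  age 6: 0.01708 × 6.7 = 0.1144
R₀ = 0.0000 + 0.4914 + 0.2401 + 0.6508 + 0.3894 + 0.1144 = 1.8862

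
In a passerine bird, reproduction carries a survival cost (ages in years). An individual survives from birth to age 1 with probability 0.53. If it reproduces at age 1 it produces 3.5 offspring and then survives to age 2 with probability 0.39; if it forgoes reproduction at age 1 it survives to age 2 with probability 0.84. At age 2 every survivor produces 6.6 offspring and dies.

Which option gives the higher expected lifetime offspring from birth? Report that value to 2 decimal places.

3.22

breed at age 1: R₀ = 0.53 × (3.5 + 0.39 × 6.6) = 0.53 × 6.0740 = 3.2192
delay to age 2: R₀ = 0.53 × (0.84 × 6.6) = 0.53 × 5.5440 = 2.9383
Higher: breed at age 1 (3.2192).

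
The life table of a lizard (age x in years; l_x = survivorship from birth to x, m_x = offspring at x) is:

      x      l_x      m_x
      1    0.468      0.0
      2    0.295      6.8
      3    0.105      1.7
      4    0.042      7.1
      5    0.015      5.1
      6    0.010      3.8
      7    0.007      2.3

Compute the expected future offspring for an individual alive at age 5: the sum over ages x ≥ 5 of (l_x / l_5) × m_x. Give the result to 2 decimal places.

8.71

l_5 = 0.015. Conditional survival from age 5 to x is l_x / l_5.
  x=5: (0.015/0.015) × 5.1 = 5.1000
  x=6: (0.010/0.015) × 3.8 = 2.5333
  x=7: (0.007/0.015) × 2.3 = 1.0733
Sum = 5.1000 + 2.5333 + 1.0733 = 8.7067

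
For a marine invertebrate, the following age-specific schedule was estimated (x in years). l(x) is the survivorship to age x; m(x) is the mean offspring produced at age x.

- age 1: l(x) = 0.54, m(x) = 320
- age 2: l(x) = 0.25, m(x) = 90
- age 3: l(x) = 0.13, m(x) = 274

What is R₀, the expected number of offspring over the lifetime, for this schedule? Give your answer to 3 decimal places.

R₀ = Σ l(x) m(x):
  age 1: 0.54 × 320 = 172.8000
  age 2: 0.25 × 90 = 22.5000
  age 3: 0.13 × 274 = 35.6200
R₀ = 172.8000 + 22.5000 + 35.6200 = 230.9200

230.920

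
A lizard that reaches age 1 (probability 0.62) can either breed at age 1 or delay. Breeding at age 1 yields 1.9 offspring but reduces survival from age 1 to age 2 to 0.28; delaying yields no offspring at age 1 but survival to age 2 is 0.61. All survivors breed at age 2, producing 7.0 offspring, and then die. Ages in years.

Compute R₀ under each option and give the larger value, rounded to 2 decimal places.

2.65

breed at age 1: R₀ = 0.62 × (1.9 + 0.28 × 7.0) = 0.62 × 3.8600 = 2.3932
delay to age 2: R₀ = 0.62 × (0.61 × 7.0) = 0.62 × 4.2700 = 2.6474
Higher: delay to age 2 (2.6474).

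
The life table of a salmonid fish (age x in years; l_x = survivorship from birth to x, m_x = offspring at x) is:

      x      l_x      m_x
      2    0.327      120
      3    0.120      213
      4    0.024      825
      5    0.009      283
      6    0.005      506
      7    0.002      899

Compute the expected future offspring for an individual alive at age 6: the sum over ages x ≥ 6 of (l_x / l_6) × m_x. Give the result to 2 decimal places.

l_6 = 0.005. Conditional survival from age 6 to x is l_x / l_6.
  x=6: (0.005/0.005) × 506 = 506.0000
  x=7: (0.002/0.005) × 899 = 359.6000
Sum = 506.0000 + 359.6000 = 865.6000

865.60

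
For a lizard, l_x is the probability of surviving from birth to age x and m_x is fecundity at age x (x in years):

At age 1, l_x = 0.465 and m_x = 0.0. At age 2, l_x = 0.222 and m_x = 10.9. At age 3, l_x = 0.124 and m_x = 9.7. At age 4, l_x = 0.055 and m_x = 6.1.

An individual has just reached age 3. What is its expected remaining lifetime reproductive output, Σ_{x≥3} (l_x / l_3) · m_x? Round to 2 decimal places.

12.41

l_3 = 0.124. Conditional survival from age 3 to x is l_x / l_3.
  x=3: (0.124/0.124) × 9.7 = 9.7000
  x=4: (0.055/0.124) × 6.1 = 2.7056
Sum = 9.7000 + 2.7056 = 12.4056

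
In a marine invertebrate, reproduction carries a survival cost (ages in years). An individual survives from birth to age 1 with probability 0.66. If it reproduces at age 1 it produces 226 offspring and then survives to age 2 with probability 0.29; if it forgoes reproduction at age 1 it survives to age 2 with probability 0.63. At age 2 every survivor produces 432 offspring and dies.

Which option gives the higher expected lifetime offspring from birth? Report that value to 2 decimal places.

231.84

breed at age 1: R₀ = 0.66 × (226 + 0.29 × 432) = 0.66 × 351.2800 = 231.8448
delay to age 2: R₀ = 0.66 × (0.63 × 432) = 0.66 × 272.1600 = 179.6256
Higher: breed at age 1 (231.8448).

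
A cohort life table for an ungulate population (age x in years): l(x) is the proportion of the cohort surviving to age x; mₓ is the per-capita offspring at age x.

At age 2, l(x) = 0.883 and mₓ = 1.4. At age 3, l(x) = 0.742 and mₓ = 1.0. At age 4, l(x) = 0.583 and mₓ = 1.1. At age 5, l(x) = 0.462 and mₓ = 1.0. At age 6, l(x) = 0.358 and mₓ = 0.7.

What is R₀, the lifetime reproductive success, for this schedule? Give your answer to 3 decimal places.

R₀ = Σ l(x) mₓ:
  age 2: 0.883 × 1.4 = 1.2362
  age 3: 0.742 × 1.0 = 0.7420
  age 4: 0.583 × 1.1 = 0.6413
  age 5: 0.462 × 1.0 = 0.4620
  age 6: 0.358 × 0.7 = 0.2506
R₀ = 1.2362 + 0.7420 + 0.6413 + 0.4620 + 0.2506 = 3.3321

3.332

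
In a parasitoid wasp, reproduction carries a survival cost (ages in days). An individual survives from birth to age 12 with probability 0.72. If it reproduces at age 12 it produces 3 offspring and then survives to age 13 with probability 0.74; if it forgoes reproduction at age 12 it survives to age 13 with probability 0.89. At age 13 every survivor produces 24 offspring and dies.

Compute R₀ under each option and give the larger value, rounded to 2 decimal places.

breed at age 12: R₀ = 0.72 × (3 + 0.74 × 24) = 0.72 × 20.7600 = 14.9472
delay to age 13: R₀ = 0.72 × (0.89 × 24) = 0.72 × 21.3600 = 15.3792
Higher: delay to age 13 (15.3792).

15.38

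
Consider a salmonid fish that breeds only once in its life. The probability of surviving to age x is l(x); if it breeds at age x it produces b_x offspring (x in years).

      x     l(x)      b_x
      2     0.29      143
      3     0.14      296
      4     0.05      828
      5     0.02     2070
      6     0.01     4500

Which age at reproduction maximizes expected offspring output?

Expected offspring if breeding at age x = l(x) × b_x:
  age 2: 0.29 × 143 = 41.470
  age 3: 0.14 × 296 = 41.440
  age 4: 0.05 × 828 = 41.400
  age 5: 0.02 × 2070 = 41.400
  age 6: 0.01 × 4500 = 45.000
Maximum at age 6 (45.000).

6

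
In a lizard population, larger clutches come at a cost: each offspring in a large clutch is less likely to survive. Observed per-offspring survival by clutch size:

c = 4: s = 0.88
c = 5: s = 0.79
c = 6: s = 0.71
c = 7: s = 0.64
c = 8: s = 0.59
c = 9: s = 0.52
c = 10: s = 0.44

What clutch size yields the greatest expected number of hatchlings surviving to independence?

8

Expected hatchlings surviving to independence = c × s(c):
  c=4: 4 × 0.88 = 3.520
  c=5: 5 × 0.79 = 3.950
  c=6: 6 × 0.71 = 4.260
  c=7: 7 × 0.64 = 4.480
  c=8: 8 × 0.59 = 4.720
  c=9: 9 × 0.52 = 4.680
  c=10: 10 × 0.44 = 4.400
Maximum at c = 8 (4.720 hatchlings surviving to independence).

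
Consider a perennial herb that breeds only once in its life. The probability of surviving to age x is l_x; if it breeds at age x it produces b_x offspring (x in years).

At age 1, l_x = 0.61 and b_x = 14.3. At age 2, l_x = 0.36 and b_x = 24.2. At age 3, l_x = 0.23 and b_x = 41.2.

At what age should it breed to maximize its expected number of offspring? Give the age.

3

Expected offspring if breeding at age x = l_x × b_x:
  age 1: 0.61 × 14.3 = 8.723
  age 2: 0.36 × 24.2 = 8.712
  age 3: 0.23 × 41.2 = 9.476
Maximum at age 3 (9.476).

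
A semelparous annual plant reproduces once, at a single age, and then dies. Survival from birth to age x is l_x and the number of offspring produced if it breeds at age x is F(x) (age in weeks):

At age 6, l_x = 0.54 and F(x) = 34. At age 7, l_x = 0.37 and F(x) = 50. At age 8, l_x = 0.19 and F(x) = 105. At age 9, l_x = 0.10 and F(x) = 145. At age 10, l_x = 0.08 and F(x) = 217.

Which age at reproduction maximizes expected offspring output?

8

Expected offspring if breeding at age x = l_x × F(x):
  age 6: 0.54 × 34 = 18.360
  age 7: 0.37 × 50 = 18.500
  age 8: 0.19 × 105 = 19.950
  age 9: 0.10 × 145 = 14.500
  age 10: 0.08 × 217 = 17.360
Maximum at age 8 (19.950).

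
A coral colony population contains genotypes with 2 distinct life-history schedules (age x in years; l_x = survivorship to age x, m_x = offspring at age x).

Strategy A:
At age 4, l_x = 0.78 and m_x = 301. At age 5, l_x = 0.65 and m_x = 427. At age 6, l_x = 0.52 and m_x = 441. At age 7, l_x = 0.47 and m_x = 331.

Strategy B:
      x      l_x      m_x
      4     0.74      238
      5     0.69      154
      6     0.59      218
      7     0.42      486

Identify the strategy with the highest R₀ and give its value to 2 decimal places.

897.22

Strategy A: R₀ = 0.78×301 + 0.65×427 + 0.52×441 + 0.47×331 = 897.2200
Strategy B: R₀ = 0.74×238 + 0.69×154 + 0.59×218 + 0.42×486 = 615.1200
Highest R₀: strategy A with 897.2200.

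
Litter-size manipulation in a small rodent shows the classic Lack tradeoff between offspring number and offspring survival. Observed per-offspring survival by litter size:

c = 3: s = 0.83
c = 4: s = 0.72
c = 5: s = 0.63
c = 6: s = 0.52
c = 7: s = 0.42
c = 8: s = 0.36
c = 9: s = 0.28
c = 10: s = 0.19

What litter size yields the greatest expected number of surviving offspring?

5

Expected surviving offspring = c × s(c):
  c=3: 3 × 0.83 = 2.490
  c=4: 4 × 0.72 = 2.880
  c=5: 5 × 0.63 = 3.150
  c=6: 6 × 0.52 = 3.120
  c=7: 7 × 0.42 = 2.940
  c=8: 8 × 0.36 = 2.880
  c=9: 9 × 0.28 = 2.520
  c=10: 10 × 0.19 = 1.900
Maximum at c = 5 (3.150 surviving offspring).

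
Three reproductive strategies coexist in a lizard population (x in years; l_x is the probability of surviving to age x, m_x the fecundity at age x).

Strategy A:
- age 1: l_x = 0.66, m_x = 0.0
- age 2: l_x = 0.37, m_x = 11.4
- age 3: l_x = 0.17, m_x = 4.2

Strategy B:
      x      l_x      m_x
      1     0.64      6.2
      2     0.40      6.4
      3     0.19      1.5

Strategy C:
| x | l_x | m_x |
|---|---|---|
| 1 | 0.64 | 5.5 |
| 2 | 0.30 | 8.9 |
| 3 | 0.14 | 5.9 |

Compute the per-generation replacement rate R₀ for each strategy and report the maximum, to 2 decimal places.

Strategy A: R₀ = 0.66×0.0 + 0.37×11.4 + 0.17×4.2 = 4.9320
Strategy B: R₀ = 0.64×6.2 + 0.40×6.4 + 0.19×1.5 = 6.8130
Strategy C: R₀ = 0.64×5.5 + 0.30×8.9 + 0.14×5.9 = 7.0160
Highest R₀: strategy C with 7.0160.

7.02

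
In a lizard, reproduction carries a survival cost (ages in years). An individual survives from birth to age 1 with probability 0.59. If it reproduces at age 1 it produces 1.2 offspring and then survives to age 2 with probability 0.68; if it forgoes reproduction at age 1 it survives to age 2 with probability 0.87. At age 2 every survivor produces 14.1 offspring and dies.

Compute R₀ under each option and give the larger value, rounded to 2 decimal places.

7.24

breed at age 1: R₀ = 0.59 × (1.2 + 0.68 × 14.1) = 0.59 × 10.7880 = 6.3649
delay to age 2: R₀ = 0.59 × (0.87 × 14.1) = 0.59 × 12.2670 = 7.2375
Higher: delay to age 2 (7.2375).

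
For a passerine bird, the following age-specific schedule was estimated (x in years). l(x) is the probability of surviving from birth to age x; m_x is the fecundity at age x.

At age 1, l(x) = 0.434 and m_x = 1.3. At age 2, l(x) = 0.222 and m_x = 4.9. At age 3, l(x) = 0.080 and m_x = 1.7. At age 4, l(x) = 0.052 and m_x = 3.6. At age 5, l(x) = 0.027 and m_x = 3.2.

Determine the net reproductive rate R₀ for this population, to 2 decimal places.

R₀ = Σ l(x) m_x:
  age 1: 0.434 × 1.3 = 0.5642
  age 2: 0.222 × 4.9 = 1.0878
  age 3: 0.080 × 1.7 = 0.1360
  age 4: 0.052 × 3.6 = 0.1872
  age 5: 0.027 × 3.2 = 0.0864
R₀ = 0.5642 + 1.0878 + 0.1360 + 0.1872 + 0.0864 = 2.0616

2.06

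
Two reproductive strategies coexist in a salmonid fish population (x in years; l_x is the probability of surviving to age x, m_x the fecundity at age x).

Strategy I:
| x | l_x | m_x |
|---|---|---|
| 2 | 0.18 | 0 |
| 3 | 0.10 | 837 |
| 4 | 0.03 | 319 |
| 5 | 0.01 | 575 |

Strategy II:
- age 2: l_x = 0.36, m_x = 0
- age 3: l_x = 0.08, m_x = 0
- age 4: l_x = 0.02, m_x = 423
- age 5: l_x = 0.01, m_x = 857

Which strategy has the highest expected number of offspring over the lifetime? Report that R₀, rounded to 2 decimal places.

99.02

Strategy I: R₀ = 0.18×0 + 0.10×837 + 0.03×319 + 0.01×575 = 99.0200
Strategy II: R₀ = 0.36×0 + 0.08×0 + 0.02×423 + 0.01×857 = 17.0300
Highest R₀: strategy I with 99.0200.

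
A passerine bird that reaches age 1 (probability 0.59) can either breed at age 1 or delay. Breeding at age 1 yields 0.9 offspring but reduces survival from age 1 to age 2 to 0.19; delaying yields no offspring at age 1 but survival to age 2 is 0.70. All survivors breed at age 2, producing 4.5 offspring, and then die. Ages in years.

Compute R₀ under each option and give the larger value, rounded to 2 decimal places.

1.86

breed at age 1: R₀ = 0.59 × (0.9 + 0.19 × 4.5) = 0.59 × 1.7550 = 1.0354
delay to age 2: R₀ = 0.59 × (0.70 × 4.5) = 0.59 × 3.1500 = 1.8585
Higher: delay to age 2 (1.8585).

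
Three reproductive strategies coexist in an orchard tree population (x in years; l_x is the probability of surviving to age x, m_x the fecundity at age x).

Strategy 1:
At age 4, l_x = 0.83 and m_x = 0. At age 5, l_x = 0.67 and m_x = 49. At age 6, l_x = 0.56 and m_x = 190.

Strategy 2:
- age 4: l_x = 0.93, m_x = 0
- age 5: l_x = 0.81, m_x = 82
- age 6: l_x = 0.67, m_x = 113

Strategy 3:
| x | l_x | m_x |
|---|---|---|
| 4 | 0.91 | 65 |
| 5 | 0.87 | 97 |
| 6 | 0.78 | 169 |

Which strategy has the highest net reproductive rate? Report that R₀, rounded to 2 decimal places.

Strategy 1: R₀ = 0.83×0 + 0.67×49 + 0.56×190 = 139.2300
Strategy 2: R₀ = 0.93×0 + 0.81×82 + 0.67×113 = 142.1300
Strategy 3: R₀ = 0.91×65 + 0.87×97 + 0.78×169 = 275.3600
Highest R₀: strategy 3 with 275.3600.

275.36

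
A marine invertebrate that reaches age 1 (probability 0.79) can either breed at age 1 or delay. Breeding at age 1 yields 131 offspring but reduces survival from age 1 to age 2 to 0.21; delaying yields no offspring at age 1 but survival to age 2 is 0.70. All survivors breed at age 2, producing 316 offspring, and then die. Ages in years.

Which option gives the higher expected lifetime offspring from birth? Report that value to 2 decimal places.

174.75

breed at age 1: R₀ = 0.79 × (131 + 0.21 × 316) = 0.79 × 197.3600 = 155.9144
delay to age 2: R₀ = 0.79 × (0.70 × 316) = 0.79 × 221.2000 = 174.7480
Higher: delay to age 2 (174.7480).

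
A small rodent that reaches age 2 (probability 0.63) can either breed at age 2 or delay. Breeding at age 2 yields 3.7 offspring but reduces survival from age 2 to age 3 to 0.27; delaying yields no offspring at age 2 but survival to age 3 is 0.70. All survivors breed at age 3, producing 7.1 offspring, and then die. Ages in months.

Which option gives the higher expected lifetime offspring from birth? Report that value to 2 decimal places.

breed at age 2: R₀ = 0.63 × (3.7 + 0.27 × 7.1) = 0.63 × 5.6170 = 3.5387
delay to age 3: R₀ = 0.63 × (0.70 × 7.1) = 0.63 × 4.9700 = 3.1311
Higher: breed at age 2 (3.5387).

3.54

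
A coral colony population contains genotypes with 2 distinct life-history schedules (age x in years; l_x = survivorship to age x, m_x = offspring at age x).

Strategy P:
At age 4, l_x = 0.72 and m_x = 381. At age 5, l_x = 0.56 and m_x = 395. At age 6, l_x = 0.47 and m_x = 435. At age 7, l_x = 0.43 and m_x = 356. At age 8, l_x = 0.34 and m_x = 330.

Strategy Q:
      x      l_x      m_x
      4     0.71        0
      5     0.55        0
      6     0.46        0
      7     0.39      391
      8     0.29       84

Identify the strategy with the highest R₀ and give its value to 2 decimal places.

Strategy P: R₀ = 0.72×381 + 0.56×395 + 0.47×435 + 0.43×356 + 0.34×330 = 965.2500
Strategy Q: R₀ = 0.71×0 + 0.55×0 + 0.46×0 + 0.39×391 + 0.29×84 = 176.8500
Highest R₀: strategy P with 965.2500.

965.25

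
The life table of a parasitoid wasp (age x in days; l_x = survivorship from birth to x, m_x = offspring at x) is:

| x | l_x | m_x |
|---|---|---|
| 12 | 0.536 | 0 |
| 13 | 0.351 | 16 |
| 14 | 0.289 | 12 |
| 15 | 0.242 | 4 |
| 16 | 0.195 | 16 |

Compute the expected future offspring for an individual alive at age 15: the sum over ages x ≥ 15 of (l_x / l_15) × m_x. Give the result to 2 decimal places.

l_15 = 0.242. Conditional survival from age 15 to x is l_x / l_15.
  x=15: (0.242/0.242) × 4 = 4.0000
  x=16: (0.195/0.242) × 16 = 12.8926
Sum = 4.0000 + 12.8926 = 16.8926

16.89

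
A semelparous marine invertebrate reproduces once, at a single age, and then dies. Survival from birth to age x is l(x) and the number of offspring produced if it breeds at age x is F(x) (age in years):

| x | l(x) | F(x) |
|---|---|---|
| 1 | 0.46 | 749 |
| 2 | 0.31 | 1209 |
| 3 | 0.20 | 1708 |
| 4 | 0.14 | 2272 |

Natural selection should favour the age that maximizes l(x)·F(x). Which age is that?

2

Expected offspring if breeding at age x = l(x) × F(x):
  age 1: 0.46 × 749 = 344.540
  age 2: 0.31 × 1209 = 374.790
  age 3: 0.20 × 1708 = 341.600
  age 4: 0.14 × 2272 = 318.080
Maximum at age 2 (374.790).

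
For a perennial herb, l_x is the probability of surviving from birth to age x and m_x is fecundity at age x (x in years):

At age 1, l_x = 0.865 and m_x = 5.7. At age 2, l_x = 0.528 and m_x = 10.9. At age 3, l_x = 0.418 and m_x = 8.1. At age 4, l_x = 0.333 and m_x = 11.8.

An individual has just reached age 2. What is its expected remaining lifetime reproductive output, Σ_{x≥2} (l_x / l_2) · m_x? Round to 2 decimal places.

24.75

l_2 = 0.528. Conditional survival from age 2 to x is l_x / l_2.
  x=2: (0.528/0.528) × 10.9 = 10.9000
  x=3: (0.418/0.528) × 8.1 = 6.4125
  x=4: (0.333/0.528) × 11.8 = 7.4420
Sum = 10.9000 + 6.4125 + 7.4420 = 24.7545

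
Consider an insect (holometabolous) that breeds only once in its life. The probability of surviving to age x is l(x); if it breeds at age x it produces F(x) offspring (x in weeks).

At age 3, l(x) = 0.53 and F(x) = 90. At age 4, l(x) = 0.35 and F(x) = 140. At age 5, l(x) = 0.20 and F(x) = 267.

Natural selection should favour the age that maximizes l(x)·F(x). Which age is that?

5

Expected offspring if breeding at age x = l(x) × F(x):
  age 3: 0.53 × 90 = 47.700
  age 4: 0.35 × 140 = 49.000
  age 5: 0.20 × 267 = 53.400
Maximum at age 5 (53.400).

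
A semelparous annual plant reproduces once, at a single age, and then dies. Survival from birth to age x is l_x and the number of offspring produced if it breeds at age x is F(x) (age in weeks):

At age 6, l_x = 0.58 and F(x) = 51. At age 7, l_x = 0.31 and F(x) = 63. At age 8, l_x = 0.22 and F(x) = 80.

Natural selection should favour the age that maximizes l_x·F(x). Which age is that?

6

Expected offspring if breeding at age x = l_x × F(x):
  age 6: 0.58 × 51 = 29.580
  age 7: 0.31 × 63 = 19.530
  age 8: 0.22 × 80 = 17.600
Maximum at age 6 (29.580).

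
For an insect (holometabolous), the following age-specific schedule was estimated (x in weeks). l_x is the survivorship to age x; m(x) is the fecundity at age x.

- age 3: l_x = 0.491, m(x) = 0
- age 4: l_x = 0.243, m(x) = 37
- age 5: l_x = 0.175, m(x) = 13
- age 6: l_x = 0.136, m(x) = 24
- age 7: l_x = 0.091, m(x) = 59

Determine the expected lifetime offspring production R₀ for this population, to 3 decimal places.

R₀ = Σ l_x m(x):
  age 3: 0.491 × 0 = 0.0000
  age 4: 0.243 × 37 = 8.9910
  age 5: 0.175 × 13 = 2.2750
  age 6: 0.136 × 24 = 3.2640
  age 7: 0.091 × 59 = 5.3690
R₀ = 0.0000 + 8.9910 + 2.2750 + 3.2640 + 5.3690 = 19.8990

19.899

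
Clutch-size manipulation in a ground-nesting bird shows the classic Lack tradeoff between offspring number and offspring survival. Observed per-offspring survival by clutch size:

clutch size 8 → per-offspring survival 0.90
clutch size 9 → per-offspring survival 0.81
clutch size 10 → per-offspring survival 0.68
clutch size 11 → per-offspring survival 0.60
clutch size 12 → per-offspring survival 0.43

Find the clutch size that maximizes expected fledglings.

9

Expected fledglings = c × s(c):
  c=8: 8 × 0.90 = 7.200
  c=9: 9 × 0.81 = 7.290
  c=10: 10 × 0.68 = 6.800
  c=11: 11 × 0.60 = 6.600
  c=12: 12 × 0.43 = 5.160
Maximum at c = 9 (7.290 fledglings).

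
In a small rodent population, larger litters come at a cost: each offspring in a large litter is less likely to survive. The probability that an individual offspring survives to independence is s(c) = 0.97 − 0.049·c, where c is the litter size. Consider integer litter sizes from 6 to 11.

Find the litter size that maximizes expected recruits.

10

Expected recruits = c × s(c):
  c=6: 6 × 0.676 = 4.056
  c=7: 7 × 0.627 = 4.389
  c=8: 8 × 0.578 = 4.624
  c=9: 9 × 0.529 = 4.761
  c=10: 10 × 0.480 = 4.800
  c=11: 11 × 0.431 = 4.741
Maximum at c = 10 (4.800 recruits).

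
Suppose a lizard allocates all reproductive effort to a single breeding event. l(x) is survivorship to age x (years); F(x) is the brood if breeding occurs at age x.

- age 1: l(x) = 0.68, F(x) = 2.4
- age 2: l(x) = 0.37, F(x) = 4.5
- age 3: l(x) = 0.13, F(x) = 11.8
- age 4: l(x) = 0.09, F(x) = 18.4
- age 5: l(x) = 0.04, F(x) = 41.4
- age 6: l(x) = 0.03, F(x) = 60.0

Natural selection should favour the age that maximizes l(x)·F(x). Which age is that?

Expected offspring if breeding at age x = l(x) × F(x):
  age 1: 0.68 × 2.4 = 1.632
  age 2: 0.37 × 4.5 = 1.665
  age 3: 0.13 × 11.8 = 1.534
  age 4: 0.09 × 18.4 = 1.656
  age 5: 0.04 × 41.4 = 1.656
  age 6: 0.03 × 60.0 = 1.800
Maximum at age 6 (1.800).

6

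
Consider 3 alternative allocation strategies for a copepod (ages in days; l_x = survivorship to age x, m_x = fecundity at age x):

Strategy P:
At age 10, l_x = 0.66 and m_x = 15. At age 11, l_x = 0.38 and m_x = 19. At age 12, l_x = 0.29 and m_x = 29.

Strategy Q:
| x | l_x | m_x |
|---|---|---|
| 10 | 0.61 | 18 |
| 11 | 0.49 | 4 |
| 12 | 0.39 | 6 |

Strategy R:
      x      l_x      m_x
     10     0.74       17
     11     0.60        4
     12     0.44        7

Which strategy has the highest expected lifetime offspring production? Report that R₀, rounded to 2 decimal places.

25.53

Strategy P: R₀ = 0.66×15 + 0.38×19 + 0.29×29 = 25.5300
Strategy Q: R₀ = 0.61×18 + 0.49×4 + 0.39×6 = 15.2800
Strategy R: R₀ = 0.74×17 + 0.60×4 + 0.44×7 = 18.0600
Highest R₀: strategy P with 25.5300.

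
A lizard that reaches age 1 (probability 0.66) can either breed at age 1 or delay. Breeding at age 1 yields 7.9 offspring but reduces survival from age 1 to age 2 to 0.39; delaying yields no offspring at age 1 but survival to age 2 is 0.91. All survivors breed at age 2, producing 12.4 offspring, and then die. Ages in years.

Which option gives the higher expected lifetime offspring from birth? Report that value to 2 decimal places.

breed at age 1: R₀ = 0.66 × (7.9 + 0.39 × 12.4) = 0.66 × 12.7360 = 8.4058
delay to age 2: R₀ = 0.66 × (0.91 × 12.4) = 0.66 × 11.2840 = 7.4474
Higher: breed at age 1 (8.4058).

8.41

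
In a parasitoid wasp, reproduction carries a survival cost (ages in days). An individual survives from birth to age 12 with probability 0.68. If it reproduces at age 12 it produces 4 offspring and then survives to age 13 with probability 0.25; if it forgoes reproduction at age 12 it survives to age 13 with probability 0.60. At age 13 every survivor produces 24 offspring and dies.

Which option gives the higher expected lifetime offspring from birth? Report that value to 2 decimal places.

breed at age 12: R₀ = 0.68 × (4 + 0.25 × 24) = 0.68 × 10.0000 = 6.8000
delay to age 13: R₀ = 0.68 × (0.60 × 24) = 0.68 × 14.4000 = 9.7920
Higher: delay to age 13 (9.7920).

9.79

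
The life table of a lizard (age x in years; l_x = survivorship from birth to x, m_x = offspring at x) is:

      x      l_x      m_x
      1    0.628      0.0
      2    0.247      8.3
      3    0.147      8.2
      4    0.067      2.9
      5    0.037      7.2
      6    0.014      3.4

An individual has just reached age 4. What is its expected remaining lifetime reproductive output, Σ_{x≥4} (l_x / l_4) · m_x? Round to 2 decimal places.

l_4 = 0.067. Conditional survival from age 4 to x is l_x / l_4.
  x=4: (0.067/0.067) × 2.9 = 2.9000
  x=5: (0.037/0.067) × 7.2 = 3.9761
  x=6: (0.014/0.067) × 3.4 = 0.7104
Sum = 2.9000 + 3.9761 + 0.7104 = 7.5866

7.59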